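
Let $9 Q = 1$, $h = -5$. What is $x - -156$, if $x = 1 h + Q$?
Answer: $\frac{1360}{9} \approx 151.11$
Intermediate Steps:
$Q = \frac{1}{9}$ ($Q = \frac{1}{9} \cdot 1 = \frac{1}{9} \approx 0.11111$)
$x = - \frac{44}{9}$ ($x = 1 \left(-5\right) + \frac{1}{9} = -5 + \frac{1}{9} = - \frac{44}{9} \approx -4.8889$)
$x - -156 = - \frac{44}{9} - -156 = - \frac{44}{9} + 156 = \frac{1360}{9}$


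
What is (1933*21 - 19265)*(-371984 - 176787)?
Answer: -11704187888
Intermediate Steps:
(1933*21 - 19265)*(-371984 - 176787) = (40593 - 19265)*(-548771) = 21328*(-548771) = -11704187888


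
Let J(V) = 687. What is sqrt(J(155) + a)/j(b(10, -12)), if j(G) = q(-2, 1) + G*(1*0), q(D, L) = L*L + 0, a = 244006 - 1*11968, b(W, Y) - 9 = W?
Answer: 5*sqrt(9309) ≈ 482.42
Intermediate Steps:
b(W, Y) = 9 + W
a = 232038 (a = 244006 - 11968 = 232038)
q(D, L) = L**2 (q(D, L) = L**2 + 0 = L**2)
j(G) = 1 (j(G) = 1**2 + G*(1*0) = 1 + G*0 = 1 + 0 = 1)
sqrt(J(155) + a)/j(b(10, -12)) = sqrt(687 + 232038)/1 = sqrt(232725)*1 = (5*sqrt(9309))*1 = 5*sqrt(9309)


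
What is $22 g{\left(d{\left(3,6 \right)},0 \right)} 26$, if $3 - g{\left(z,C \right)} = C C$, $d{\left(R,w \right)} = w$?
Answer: $1716$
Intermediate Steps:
$g{\left(z,C \right)} = 3 - C^{2}$ ($g{\left(z,C \right)} = 3 - C C = 3 - C^{2}$)
$22 g{\left(d{\left(3,6 \right)},0 \right)} 26 = 22 \left(3 - 0^{2}\right) 26 = 22 \left(3 - 0\right) 26 = 22 \left(3 + 0\right) 26 = 22 \cdot 3 \cdot 26 = 66 \cdot 26 = 1716$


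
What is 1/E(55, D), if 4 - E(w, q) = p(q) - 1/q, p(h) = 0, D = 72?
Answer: 72/289 ≈ 0.24914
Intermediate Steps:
E(w, q) = 4 + 1/q (E(w, q) = 4 - (0 - 1/q) = 4 - (-1)/q = 4 + 1/q)
1/E(55, D) = 1/(4 + 1/72) = 1/(289/72) = 72/289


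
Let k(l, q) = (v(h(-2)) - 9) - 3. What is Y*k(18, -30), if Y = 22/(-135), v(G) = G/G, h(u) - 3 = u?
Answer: 242/135 ≈ 1.7926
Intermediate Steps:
h(u) = 3 + u
v(G) = 1
k(l, q) = -11 (k(l, q) = (1 - 9) - 3 = -8 - 3 = -11)
Y = -22/135 (Y = 22*(-1/135) = -22/135 ≈ -0.16296)
Y*k(18, -30) = -22/135*(-11) = 242/135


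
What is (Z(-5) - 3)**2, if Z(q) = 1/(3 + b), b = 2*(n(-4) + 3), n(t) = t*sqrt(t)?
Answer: 1003748/113569 - 32064*I/113569 ≈ 8.8382 - 0.28233*I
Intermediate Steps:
n(t) = t**(3/2)
b = 6 - 16*I (b = 2*((-4)**(3/2) + 3) = 2*(-8*I + 3) = 2*(3 - 8*I) = 6 - 16*I ≈ 6.0 - 16.0*I)
Z(q) = (9 + 16*I)/337 (Z(q) = 1/(3 + (6 - 16*I)) = 1/(9 - 16*I) = (9 + 16*I)/337)
(Z(-5) - 3)**2 = ((9/337 + 16*I/337) - 3)**2 = (-1002/337 + 16*I/337)**2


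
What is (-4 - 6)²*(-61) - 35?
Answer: -6135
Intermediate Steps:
(-4 - 6)²*(-61) - 35 = (-10)²*(-61) - 35 = 100*(-61) - 35 = -6100 - 35 = -6135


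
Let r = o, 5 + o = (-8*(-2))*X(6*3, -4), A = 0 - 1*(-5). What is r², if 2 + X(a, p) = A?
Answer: 1849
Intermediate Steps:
A = 5 (A = 0 + 5 = 5)
X(a, p) = 3 (X(a, p) = -2 + 5 = 3)
o = 43 (o = -5 - 8*(-2)*3 = -5 + 16*3 = -5 + 48 = 43)
r = 43
r² = 43² = 1849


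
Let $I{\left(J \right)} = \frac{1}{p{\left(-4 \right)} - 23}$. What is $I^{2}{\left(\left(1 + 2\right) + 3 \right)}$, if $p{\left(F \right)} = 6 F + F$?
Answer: $\frac{1}{2601} \approx 0.00038447$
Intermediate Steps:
$p{\left(F \right)} = 7 F$
$I{\left(J \right)} = - \frac{1}{51}$ ($I{\left(J \right)} = \frac{1}{7 \left(-4\right) - 23} = \frac{1}{-28 - 23} = \frac{1}{-51} = - \frac{1}{51}$)
$I^{2}{\left(\left(1 + 2\right) + 3 \right)} = \left(- \frac{1}{51}\right)^{2} = \frac{1}{2601}$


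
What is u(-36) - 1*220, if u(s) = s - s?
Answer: -220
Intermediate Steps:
u(s) = 0
u(-36) - 1*220 = 0 - 1*220 = 0 - 220 = -220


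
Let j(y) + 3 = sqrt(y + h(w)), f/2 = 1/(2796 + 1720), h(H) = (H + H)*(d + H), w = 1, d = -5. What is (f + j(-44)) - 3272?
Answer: -7394949/2258 + 2*I*sqrt(13) ≈ -3275.0 + 7.2111*I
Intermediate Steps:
h(H) = 2*H*(-5 + H) (h(H) = (H + H)*(-5 + H) = (2*H)*(-5 + H) = 2*H*(-5 + H))
f = 1/2258 (f = 2/(2796 + 1720) = 2/4516 = 2*(1/4516) = 1/2258 ≈ 0.00044287)
j(y) = -3 + sqrt(-8 + y) (j(y) = -3 + sqrt(y + 2*1*(-5 + 1)) = -3 + sqrt(y + 2*1*(-4)) = -3 + sqrt(y - 8) = -3 + sqrt(-8 + y))
(f + j(-44)) - 3272 = (1/2258 + (-3 + sqrt(-8 - 44))) - 3272 = (1/2258 + (-3 + sqrt(-52))) - 3272 = (1/2258 + (-3 + 2*I*sqrt(13))) - 3272 = (-6773/2258 + 2*I*sqrt(13)) - 3272 = -7394949/2258 + 2*I*sqrt(13)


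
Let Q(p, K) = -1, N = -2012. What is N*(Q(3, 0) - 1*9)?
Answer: 20120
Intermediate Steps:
N*(Q(3, 0) - 1*9) = -2012*(-1 - 1*9) = -2012*(-1 - 9) = -2012*(-10) = 20120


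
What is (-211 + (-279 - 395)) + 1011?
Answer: 126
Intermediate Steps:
(-211 + (-279 - 395)) + 1011 = (-211 - 674) + 1011 = -885 + 1011 = 126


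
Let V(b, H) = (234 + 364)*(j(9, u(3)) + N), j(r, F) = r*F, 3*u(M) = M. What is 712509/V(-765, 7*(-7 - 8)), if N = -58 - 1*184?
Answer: -712509/139334 ≈ -5.1137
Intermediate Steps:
u(M) = M/3
N = -242 (N = -58 - 184 = -242)
j(r, F) = F*r
V(b, H) = -139334 (V(b, H) = (234 + 364)*(((⅓)*3)*9 - 242) = 598*(1*9 - 242) = 598*(9 - 242) = 598*(-233) = -139334)
712509/V(-765, 7*(-7 - 8)) = 712509/(-139334) = 712509*(-1/139334) = -712509/139334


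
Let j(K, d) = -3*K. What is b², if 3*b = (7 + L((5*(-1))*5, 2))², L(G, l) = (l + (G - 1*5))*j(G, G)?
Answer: 19190085661201/9 ≈ 2.1322e+12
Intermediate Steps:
L(G, l) = -3*G*(-5 + G + l) (L(G, l) = (l + (G - 1*5))*(-3*G) = (l + (G - 5))*(-3*G) = (l + (-5 + G))*(-3*G) = (-5 + G + l)*(-3*G) = -3*G*(-5 + G + l))
b = 4380649/3 (b = (7 + 3*((5*(-1))*5)*(5 - 5*(-1)*5 - 1*2))²/3 = (7 + 3*(-5*5)*(5 - (-5)*5 - 2))²/3 = (7 + 3*(-25)*(5 - 1*(-25) - 2))²/3 = (7 + 3*(-25)*(5 + 25 - 2))²/3 = (7 + 3*(-25)*28)²/3 = (7 - 2100)²/3 = (⅓)*(-2093)² = (⅓)*4380649 = 4380649/3 ≈ 1.4602e+6)
b² = (4380649/3)² = 19190085661201/9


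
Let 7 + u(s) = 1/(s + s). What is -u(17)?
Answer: 237/34 ≈ 6.9706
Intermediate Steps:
u(s) = -7 + 1/(2*s) (u(s) = -7 + 1/(s + s) = -7 + 1/(2*s))
-u(17) = -(-7 + (½)/17) = -(-7 + (½)*(1/17)) = -(-7 + 1/34) = -1*(-237/34) = 237/34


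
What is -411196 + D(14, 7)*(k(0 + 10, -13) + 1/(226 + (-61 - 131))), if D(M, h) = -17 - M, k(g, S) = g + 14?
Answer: -14005991/34 ≈ -4.1194e+5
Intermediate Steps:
k(g, S) = 14 + g
-411196 + D(14, 7)*(k(0 + 10, -13) + 1/(226 + (-61 - 131))) = -411196 + (-17 - 1*14)*((14 + (0 + 10)) + 1/(226 + (-61 - 131))) = -411196 + (-17 - 14)*((14 + 10) + 1/(226 - 192)) = -411196 - 31*(24 + 1/34) = -411196 - 31*817/34 = -411196 - 25327/34 = -14005991/34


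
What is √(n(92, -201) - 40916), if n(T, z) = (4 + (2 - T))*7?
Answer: I*√41518 ≈ 203.76*I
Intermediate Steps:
n(T, z) = 42 - 7*T (n(T, z) = (6 - T)*7 = 42 - 7*T)
√(n(92, -201) - 40916) = √((42 - 7*92) - 40916) = √((42 - 644) - 40916) = √(-602 - 40916) = √(-41518) = I*√41518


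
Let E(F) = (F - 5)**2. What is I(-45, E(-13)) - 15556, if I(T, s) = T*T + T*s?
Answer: -28111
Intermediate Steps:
E(F) = (-5 + F)**2
I(T, s) = T**2 + T*s
I(-45, E(-13)) - 15556 = -45*(-45 + (-5 - 13)**2) - 15556 = -45*(-45 + (-18)**2) - 15556 = -45*(-45 + 324) - 15556 = -45*279 - 15556 = -12555 - 15556 = -28111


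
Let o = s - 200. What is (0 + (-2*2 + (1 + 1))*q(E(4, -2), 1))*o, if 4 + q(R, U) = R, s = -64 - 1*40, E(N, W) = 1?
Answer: -1824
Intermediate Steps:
s = -104 (s = -64 - 40 = -104)
q(R, U) = -4 + R
o = -304 (o = -104 - 200 = -304)
(0 + (-2*2 + (1 + 1))*q(E(4, -2), 1))*o = (0 + (-2*2 + (1 + 1))*(-4 + 1))*(-304) = (0 + (-4 + 2)*(-3))*(-304) = (0 - 2*(-3))*(-304) = (0 + 6)*(-304) = 6*(-304) = -1824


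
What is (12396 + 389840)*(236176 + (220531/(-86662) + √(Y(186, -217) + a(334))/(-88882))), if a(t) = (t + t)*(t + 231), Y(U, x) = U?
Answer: 4116335197330758/43331 - 201118*√1046/2339 ≈ 9.4997e+10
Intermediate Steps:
a(t) = 2*t*(231 + t) (a(t) = (2*t)*(231 + t) = 2*t*(231 + t))
(12396 + 389840)*(236176 + (220531/(-86662) + √(Y(186, -217) + a(334))/(-88882))) = (12396 + 389840)*(236176 + (220531/(-86662) + √(186 + 2*334*(231 + 334))/(-88882))) = 402236*(236176 + (220531*(-1/86662) + √(186 + 2*334*565)*(-1/88882))) = 402236*(236176 + (-220531/86662 + √(186 + 377420)*(-1/88882))) = 402236*(236176 + (-220531/86662 + √377606*(-1/88882))) = 402236*(236176 + (-220531/86662 + (19*√1046)*(-1/88882))) = 402236*(236176 + (-220531/86662 - √1046/4678)) = 402236*(20467263981/86662 - √1046/4678) = 4116335197330758/43331 - 201118*√1046/2339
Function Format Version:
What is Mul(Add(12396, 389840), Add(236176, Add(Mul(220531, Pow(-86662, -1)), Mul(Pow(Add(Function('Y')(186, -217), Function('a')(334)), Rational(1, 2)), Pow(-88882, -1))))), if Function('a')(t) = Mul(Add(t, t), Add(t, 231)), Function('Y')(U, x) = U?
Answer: Add(Rational(4116335197330758, 43331), Mul(Rational(-201118, 2339), Pow(1046, Rational(1, 2)))) ≈ 9.4997e+10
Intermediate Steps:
Function('a')(t) = Mul(2, t, Add(231, t)) (Function('a')(t) = Mul(Mul(2, t), Add(231, t)) = Mul(2, t, Add(231, t)))
Mul(Add(12396, 389840), Add(236176, Add(Mul(220531, Pow(-86662, -1)), Mul(Pow(Add(Function('Y')(186, -217), Function('a')(334)), Rational(1, 2)), Pow(-88882, -1))))) = Mul(Add(12396, 389840), Add(236176, Add(Mul(220531, Pow(-86662, -1)), Mul(Pow(Add(186, Mul(2, 334, Add(231, 334))), Rational(1, 2)), Pow(-88882, -1))))) = Mul(402236, Add(236176, Add(Mul(220531, Rational(-1, 86662)), Mul(Pow(Add(186, Mul(2, 334, 565)), Rational(1, 2)), Rational(-1, 88882))))) = Mul(402236, Add(236176, Add(Rational(-220531, 86662), Mul(Pow(Add(186, 377420), Rational(1, 2)), Rational(-1, 88882))))) = Mul(402236, Add(236176, Add(Rational(-220531, 86662), Mul(Pow(377606, Rational(1, 2)), Rational(-1, 88882))))) = Mul(402236, Add(236176, Add(Rational(-220531, 86662), Mul(Mul(19, Pow(1046, Rational(1, 2))), Rational(-1, 88882))))) = Mul(402236, Add(236176, Add(Rational(-220531, 86662), Mul(Rational(-1, 4678), Pow(1046, Rational(1, 2)))))) = Mul(402236, Add(Rational(20467263981, 86662), Mul(Rational(-1, 4678), Pow(1046, Rational(1, 2))))) = Add(Rational(4116335197330758, 43331), Mul(Rational(-201118, 2339), Pow(1046, Rational(1, 2))))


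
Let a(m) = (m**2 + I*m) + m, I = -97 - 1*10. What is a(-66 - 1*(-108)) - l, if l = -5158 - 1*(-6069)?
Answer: -3599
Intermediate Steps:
l = 911 (l = -5158 + 6069 = 911)
I = -107 (I = -97 - 10 = -107)
a(m) = m**2 - 106*m (a(m) = (m**2 - 107*m) + m = m**2 - 106*m)
a(-66 - 1*(-108)) - l = (-66 - 1*(-108))*(-106 + (-66 - 1*(-108))) - 1*911 = (-66 + 108)*(-106 + (-66 + 108)) - 911 = 42*(-106 + 42) - 911 = 42*(-64) - 911 = -2688 - 911 = -3599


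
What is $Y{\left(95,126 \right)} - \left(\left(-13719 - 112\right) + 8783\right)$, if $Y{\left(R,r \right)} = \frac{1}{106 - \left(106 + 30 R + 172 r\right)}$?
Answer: $\frac{123787055}{24522} \approx 5048.0$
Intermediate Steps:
$Y{\left(R,r \right)} = \frac{1}{- 172 r - 30 R}$ ($Y{\left(R,r \right)} = \frac{1}{106 - \left(106 + 30 R + 172 r\right)} = \frac{1}{- 172 r - 30 R}$)
$Y{\left(95,126 \right)} - \left(\left(-13719 - 112\right) + 8783\right) = - \frac{1}{30 \cdot 95 + 172 \cdot 126} - \left(\left(-13719 - 112\right) + 8783\right) = - \frac{1}{2850 + 21672} - \left(-13831 + 8783\right) = - \frac{1}{24522} - -5048 = \left(-1\right) \frac{1}{24522} + 5048 = - \frac{1}{24522} + 5048 = \frac{123787055}{24522}$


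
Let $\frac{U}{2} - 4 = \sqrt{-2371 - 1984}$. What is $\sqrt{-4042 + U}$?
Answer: $\sqrt{-4034 + 2 i \sqrt{4355}} \approx 1.0389 + 63.522 i$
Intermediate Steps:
$U = 8 + 2 i \sqrt{4355}$ ($U = 8 + 2 \sqrt{-2371 - 1984} = 8 + 2 \sqrt{-4355} = 8 + 2 i \sqrt{4355} \approx 8.0 + 131.98 i$)
$\sqrt{-4042 + U} = \sqrt{-4042 + \left(8 + 2 i \sqrt{4355}\right)} = \sqrt{-4034 + 2 i \sqrt{4355}}$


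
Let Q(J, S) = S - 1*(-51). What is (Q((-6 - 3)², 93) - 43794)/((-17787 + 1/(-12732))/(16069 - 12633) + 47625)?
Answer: -381912636960/416646329983 ≈ -0.91664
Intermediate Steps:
Q(J, S) = 51 + S (Q(J, S) = S + 51 = 51 + S)
(Q((-6 - 3)², 93) - 43794)/((-17787 + 1/(-12732))/(16069 - 12633) + 47625) = ((51 + 93) - 43794)/((-17787 + 1/(-12732))/(16069 - 12633) + 47625) = (144 - 43794)/((-17787 - 1/12732)/3436 + 47625) = -43650/(-226464085/12732*1/3436 + 47625) = -43650/(-226464085/43747152 + 47625) = -43650/2083231649915/43747152 = -43650*43747152/2083231649915 = -381912636960/416646329983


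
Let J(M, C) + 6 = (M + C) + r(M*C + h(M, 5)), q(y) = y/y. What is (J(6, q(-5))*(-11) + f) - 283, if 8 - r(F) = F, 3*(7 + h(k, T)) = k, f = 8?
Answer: -363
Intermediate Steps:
h(k, T) = -7 + k/3
r(F) = 8 - F
q(y) = 1
J(M, C) = 9 + C + 2*M/3 - C*M (J(M, C) = -6 + ((M + C) + (8 - (M*C + (-7 + M/3)))) = -6 + ((C + M) + (8 - (C*M + (-7 + M/3)))) = -6 + ((C + M) + (8 - (-7 + M/3 + C*M))) = -6 + ((C + M) + (8 + (7 - M/3 - C*M))) = -6 + ((C + M) + (15 - M/3 - C*M)) = -6 + (15 + C + 2*M/3 - C*M) = 9 + C + 2*M/3 - C*M)
(J(6, q(-5))*(-11) + f) - 283 = ((9 + 1 + (2/3)*6 - 1*1*6)*(-11) + 8) - 283 = ((9 + 1 + 4 - 6)*(-11) + 8) - 283 = (8*(-11) + 8) - 283 = (-88 + 8) - 283 = -80 - 283 = -363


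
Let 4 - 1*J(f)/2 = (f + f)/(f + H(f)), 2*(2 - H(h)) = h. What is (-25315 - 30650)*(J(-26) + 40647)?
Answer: -25022007465/11 ≈ -2.2747e+9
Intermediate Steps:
H(h) = 2 - h/2
J(f) = 8 - 4*f/(2 + f/2) (J(f) = 8 - 2*(f + f)/(f + (2 - f/2)) = 8 - 2*2*f/(2 + f/2) = 8 - 4*f/(2 + f/2))
(-25315 - 30650)*(J(-26) + 40647) = (-25315 - 30650)*(32/(4 - 26) + 40647) = -55965*(32/(-22) + 40647) = -55965*(32*(-1/22) + 40647) = -55965*(-16/11 + 40647) = -55965*447101/11 = -25022007465/11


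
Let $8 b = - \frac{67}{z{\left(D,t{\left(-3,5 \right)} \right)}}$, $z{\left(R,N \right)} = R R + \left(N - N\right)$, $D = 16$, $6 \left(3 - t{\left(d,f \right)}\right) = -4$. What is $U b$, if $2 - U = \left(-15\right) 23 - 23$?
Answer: $- \frac{12395}{1024} \approx -12.104$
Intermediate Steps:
$t{\left(d,f \right)} = \frac{11}{3}$ ($t{\left(d,f \right)} = 3 - - \frac{2}{3} = 3 + \frac{2}{3} = \frac{11}{3}$)
$z{\left(R,N \right)} = R^{2}$ ($z{\left(R,N \right)} = R^{2} + 0 = R^{2}$)
$b = - \frac{67}{2048}$ ($b = \frac{\left(-67\right) \frac{1}{16^{2}}}{8} = \frac{\left(-67\right) \frac{1}{256}}{8} = \frac{1}{8} \left(- \frac{67}{256}\right) = - \frac{67}{2048} \approx -0.032715$)
$U = 370$ ($U = 2 - \left(\left(-15\right) 23 - 23\right) = 2 - \left(-345 - 23\right) = 2 - -368 = 2 + 368 = 370$)
$U b = 370 \left(- \frac{67}{2048}\right) = - \frac{12395}{1024}$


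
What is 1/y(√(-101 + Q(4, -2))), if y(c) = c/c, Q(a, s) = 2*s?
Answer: 1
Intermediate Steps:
y(c) = 1
1/y(√(-101 + Q(4, -2))) = 1/1 = 1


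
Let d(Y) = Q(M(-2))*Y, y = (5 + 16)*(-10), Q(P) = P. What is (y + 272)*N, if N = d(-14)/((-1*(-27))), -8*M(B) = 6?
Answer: 217/9 ≈ 24.111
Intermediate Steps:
M(B) = -3/4 (M(B) = -1/8*6 = -3/4)
y = -210 (y = 21*(-10) = -210)
d(Y) = -3*Y/4
N = 7/18 (N = (-3/4*(-14))/((-1*(-27))) = (21/2)/27 = (21/2)*(1/27) = 7/18 ≈ 0.38889)
(y + 272)*N = (-210 + 272)*(7/18) = 62*(7/18) = 217/9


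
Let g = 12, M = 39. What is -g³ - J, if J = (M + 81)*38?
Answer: -6288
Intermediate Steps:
J = 4560 (J = (39 + 81)*38 = 120*38 = 4560)
-g³ - J = -1*12³ - 1*4560 = -1*1728 - 4560 = -1728 - 4560 = -6288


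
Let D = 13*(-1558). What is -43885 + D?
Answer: -64139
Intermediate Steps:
D = -20254
-43885 + D = -43885 - 20254 = -64139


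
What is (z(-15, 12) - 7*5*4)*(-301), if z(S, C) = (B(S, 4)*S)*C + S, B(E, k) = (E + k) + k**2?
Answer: 317555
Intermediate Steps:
B(E, k) = E + k + k**2
z(S, C) = S + C*S*(20 + S) (z(S, C) = ((S + 4 + 4**2)*S)*C + S = ((S + 4 + 16)*S)*C + S = ((20 + S)*S)*C + S = (S*(20 + S))*C + S = C*S*(20 + S) + S = S + C*S*(20 + S))
(z(-15, 12) - 7*5*4)*(-301) = (-15*(1 + 12*(20 - 15)) - 7*5*4)*(-301) = (-15*(1 + 12*5) - 35*4)*(-301) = (-15*(1 + 60) - 140)*(-301) = (-15*61 - 140)*(-301) = (-915 - 140)*(-301) = -1055*(-301) = 317555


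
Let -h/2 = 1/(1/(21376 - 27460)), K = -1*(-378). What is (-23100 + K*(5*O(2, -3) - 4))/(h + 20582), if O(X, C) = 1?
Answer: -11361/16375 ≈ -0.69380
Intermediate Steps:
K = 378
h = 12168 (h = -2/(1/(21376 - 27460)) = -2/(1/(-6084)) = -2/(-1/6084) = -2*(-6084) = 12168)
(-23100 + K*(5*O(2, -3) - 4))/(h + 20582) = (-23100 + 378*(5*1 - 4))/(12168 + 20582) = (-23100 + 378*(5 - 4))/32750 = (-23100 + 378*1)*(1/32750) = (-23100 + 378)*(1/32750) = -22722*1/32750 = -11361/16375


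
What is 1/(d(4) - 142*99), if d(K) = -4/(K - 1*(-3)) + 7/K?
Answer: -28/393591 ≈ -7.1140e-5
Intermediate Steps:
d(K) = -4/(3 + K) + 7/K (d(K) = -4/(K + 3) + 7/K = -4/(3 + K) + 7/K)
1/(d(4) - 142*99) = 1/(3*(7 + 4)/(4*(3 + 4)) - 142*99) = 1/(3*(1/4)*11/7 - 14058) = 1/(3*(1/4)*(1/7)*11 - 14058) = 1/(33/28 - 14058) = 1/(-393591/28) = -28/393591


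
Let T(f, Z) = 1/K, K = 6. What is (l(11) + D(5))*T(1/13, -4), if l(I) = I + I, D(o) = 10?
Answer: 16/3 ≈ 5.3333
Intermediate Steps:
T(f, Z) = ⅙ (T(f, Z) = 1/6 = ⅙)
l(I) = 2*I
(l(11) + D(5))*T(1/13, -4) = (2*11 + 10)*(⅙) = (22 + 10)*(⅙) = 32*(⅙) = 16/3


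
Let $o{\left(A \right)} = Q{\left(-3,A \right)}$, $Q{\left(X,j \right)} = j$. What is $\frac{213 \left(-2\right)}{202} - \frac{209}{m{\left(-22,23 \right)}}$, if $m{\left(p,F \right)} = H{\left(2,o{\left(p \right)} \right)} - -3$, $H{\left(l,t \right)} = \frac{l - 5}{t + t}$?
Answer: $- \frac{957551}{13635} \approx -70.227$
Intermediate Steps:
$o{\left(A \right)} = A$
$H{\left(l,t \right)} = \frac{-5 + l}{2 t}$
$m{\left(p,F \right)} = 3 - \frac{3}{2 p}$ ($m{\left(p,F \right)} = \frac{-5 + 2}{2 p} - -3 = \frac{1}{2} \frac{1}{p} \left(-3\right) + 3 = - \frac{3}{2 p} + 3 = 3 - \frac{3}{2 p}$)
$\frac{213 \left(-2\right)}{202} - \frac{209}{m{\left(-22,23 \right)}} = \frac{213 \left(-2\right)}{202} - \frac{209}{3 - \frac{3}{2 \left(-22\right)}} = \left(-426\right) \frac{1}{202} - \frac{209}{3 - - \frac{3}{44}} = - \frac{213}{101} - \frac{209}{3 + \frac{3}{44}} = - \frac{213}{101} - \frac{209}{\frac{135}{44}} = - \frac{213}{101} - \frac{9196}{135} = - \frac{957551}{13635}$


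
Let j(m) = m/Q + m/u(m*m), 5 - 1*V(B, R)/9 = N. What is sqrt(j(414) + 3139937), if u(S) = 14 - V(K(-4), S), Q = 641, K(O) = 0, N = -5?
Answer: sqrt(1862959967503778)/24358 ≈ 1772.0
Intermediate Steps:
V(B, R) = 90 (V(B, R) = 45 - 9*(-5) = 45 + 45 = 90)
u(S) = -76 (u(S) = 14 - 1*90 = 14 - 90 = -76)
j(m) = -565*m/48716 (j(m) = m/641 + m/(-76) = m*(1/641) + m*(-1/76) = m/641 - m/76 = -565*m/48716)
sqrt(j(414) + 3139937) = sqrt(-565/48716*414 + 3139937) = sqrt(-116955/24358 + 3139937) = sqrt(76482468491/24358) = sqrt(1862959967503778)/24358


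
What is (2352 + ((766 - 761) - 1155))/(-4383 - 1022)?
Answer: -1202/5405 ≈ -0.22239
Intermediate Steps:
(2352 + ((766 - 761) - 1155))/(-4383 - 1022) = (2352 + (5 - 1155))/(-5405) = (2352 - 1150)*(-1/5405) = 1202*(-1/5405) = -1202/5405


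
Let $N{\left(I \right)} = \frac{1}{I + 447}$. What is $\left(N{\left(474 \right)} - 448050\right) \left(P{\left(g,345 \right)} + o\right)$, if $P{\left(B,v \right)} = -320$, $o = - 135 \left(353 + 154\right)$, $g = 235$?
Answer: $\frac{28376155679485}{921} \approx 3.081 \cdot 10^{10}$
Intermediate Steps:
$o = -68445$ ($o = \left(-135\right) 507 = -68445$)
$N{\left(I \right)} = \frac{1}{447 + I}$
$\left(N{\left(474 \right)} - 448050\right) \left(P{\left(g,345 \right)} + o\right) = \left(\frac{1}{447 + 474} - 448050\right) \left(-320 - 68445\right) = \left(\frac{1}{921} - 448050\right) \left(-68765\right) = \left(- \frac{412654049}{921}\right) \left(-68765\right) = \frac{28376155679485}{921}$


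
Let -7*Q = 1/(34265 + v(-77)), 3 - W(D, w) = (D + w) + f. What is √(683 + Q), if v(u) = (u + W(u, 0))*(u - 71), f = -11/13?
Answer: 2*√1605440611262145/3066315 ≈ 26.134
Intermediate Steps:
f = -11/13 (f = -11*1/13 = -11/13 ≈ -0.84615)
W(D, w) = 50/13 - D - w (W(D, w) = 3 - ((D + w) - 11/13) = 3 - (-11/13 + D + w) = 3 + (11/13 - D - w) = 50/13 - D - w)
v(u) = -3550/13 + 50*u/13 (v(u) = (u + (50/13 - u - 1*0))*(u - 71) = (u + (50/13 - u + 0))*(-71 + u) = (u + (50/13 - u))*(-71 + u) = 50*(-71 + u)/13 = -3550/13 + 50*u/13)
Q = -13/3066315 (Q = -1/(7*(34265 + (-3550/13 + (50/13)*(-77)))) = -1/(7*(34265 + (-3550/13 - 3850/13))) = -1/(7*(34265 - 7400/13)) = -1/(7*438045/13) = -⅐*13/438045 = -13/3066315 ≈ -4.2396e-6)
√(683 + Q) = √(683 - 13/3066315) = √(2094293132/3066315) = 2*√1605440611262145/3066315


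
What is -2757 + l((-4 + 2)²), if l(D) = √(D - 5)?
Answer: -2757 + I ≈ -2757.0 + 1.0*I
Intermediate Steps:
l(D) = √(-5 + D)
-2757 + l((-4 + 2)²) = -2757 + √(-5 + (-4 + 2)²) = -2757 + √(-5 + (-2)²) = -2757 + √(-5 + 4) = -2757 + √(-1) = -2757 + I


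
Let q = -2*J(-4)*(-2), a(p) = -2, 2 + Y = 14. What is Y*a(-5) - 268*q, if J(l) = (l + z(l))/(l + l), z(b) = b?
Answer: -1096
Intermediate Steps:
Y = 12 (Y = -2 + 14 = 12)
J(l) = 1 (J(l) = (l + l)/(l + l) = (2*l)/((2*l)) = (2*l)*(1/(2*l)) = 1)
q = 4 (q = -2*1*(-2) = -2*(-2) = 4)
Y*a(-5) - 268*q = 12*(-2) - 268*4 = -24 - 1072 = -1096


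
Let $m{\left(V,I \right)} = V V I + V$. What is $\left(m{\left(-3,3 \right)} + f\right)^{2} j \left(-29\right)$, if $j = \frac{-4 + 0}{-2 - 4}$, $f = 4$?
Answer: $- \frac{45472}{3} \approx -15157.0$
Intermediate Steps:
$m{\left(V,I \right)} = V + I V^{2}$ ($m{\left(V,I \right)} = V^{2} I + V = I V^{2} + V = V + I V^{2}$)
$j = \frac{2}{3}$ ($j = - \frac{4}{-6} = \left(-4\right) \left(- \frac{1}{6}\right) = \frac{2}{3} \approx 0.66667$)
$\left(m{\left(-3,3 \right)} + f\right)^{2} j \left(-29\right) = \left(- 3 \left(1 + 3 \left(-3\right)\right) + 4\right)^{2} \cdot \frac{2}{3} \left(-29\right) = \left(- 3 \left(1 - 9\right) + 4\right)^{2} \cdot \frac{2}{3} \left(-29\right) = \left(\left(-3\right) \left(-8\right) + 4\right)^{2} \cdot \frac{2}{3} \left(-29\right) = \left(24 + 4\right)^{2} \cdot \frac{2}{3} \left(-29\right) = 28^{2} \cdot \frac{2}{3} \left(-29\right) = 784 \cdot \frac{2}{3} \left(-29\right) = \frac{1568}{3} \left(-29\right) = - \frac{45472}{3}$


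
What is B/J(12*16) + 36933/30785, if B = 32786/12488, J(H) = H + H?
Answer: 89058764873/73813071360 ≈ 1.2065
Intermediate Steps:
J(H) = 2*H
B = 16393/6244 (B = 32786*(1/12488) = 16393/6244 ≈ 2.6254)
B/J(12*16) + 36933/30785 = 16393/(6244*((2*(12*16)))) + 36933/30785 = 16393/(6244*((2*192))) + 36933*(1/30785) = (16393/6244)/384 + 36933/30785 = (16393/6244)*(1/384) + 36933/30785 = 16393/2397696 + 36933/30785 = 89058764873/73813071360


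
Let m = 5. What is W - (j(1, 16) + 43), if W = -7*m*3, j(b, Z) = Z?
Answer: -164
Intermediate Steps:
W = -105 (W = -7*5*3 = -35*3 = -105)
W - (j(1, 16) + 43) = -105 - (16 + 43) = -105 - 1*59 = -105 - 59 = -164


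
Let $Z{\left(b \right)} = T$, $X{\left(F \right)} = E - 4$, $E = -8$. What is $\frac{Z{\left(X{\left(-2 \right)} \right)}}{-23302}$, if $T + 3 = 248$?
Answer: $- \frac{245}{23302} \approx -0.010514$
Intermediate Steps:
$T = 245$ ($T = -3 + 248 = 245$)
$X{\left(F \right)} = -12$ ($X{\left(F \right)} = -8 - 4 = -12$)
$Z{\left(b \right)} = 245$
$\frac{Z{\left(X{\left(-2 \right)} \right)}}{-23302} = \frac{245}{-23302} = 245 \left(- \frac{1}{23302}\right) = - \frac{245}{23302}$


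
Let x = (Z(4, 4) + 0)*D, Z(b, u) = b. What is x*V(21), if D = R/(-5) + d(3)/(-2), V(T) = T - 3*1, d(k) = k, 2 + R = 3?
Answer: -612/5 ≈ -122.40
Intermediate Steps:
R = 1 (R = -2 + 3 = 1)
V(T) = -3 + T (V(T) = T - 3 = -3 + T)
D = -17/10 (D = 1/(-5) + 3/(-2) = 1*(-1/5) + 3*(-1/2) = -1/5 - 3/2 = -17/10 ≈ -1.7000)
x = -34/5 (x = (4 + 0)*(-17/10) = 4*(-17/10) = -34/5 ≈ -6.8000)
x*V(21) = -34*(-3 + 21)/5 = -34/5*18 = -612/5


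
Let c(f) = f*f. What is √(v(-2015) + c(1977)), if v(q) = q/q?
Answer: √3908530 ≈ 1977.0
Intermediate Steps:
c(f) = f²
v(q) = 1
√(v(-2015) + c(1977)) = √(1 + 1977²) = √(1 + 3908529) = √3908530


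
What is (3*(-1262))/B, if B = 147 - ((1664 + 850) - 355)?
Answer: 1893/1006 ≈ 1.8817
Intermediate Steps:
B = -2012 (B = 147 - (2514 - 355) = 147 - 1*2159 = 147 - 2159 = -2012)
(3*(-1262))/B = (3*(-1262))/(-2012) = -3786*(-1/2012) = 1893/1006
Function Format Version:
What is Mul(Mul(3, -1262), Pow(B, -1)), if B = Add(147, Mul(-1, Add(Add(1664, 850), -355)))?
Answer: Rational(1893, 1006) ≈ 1.8817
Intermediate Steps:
B = -2012 (B = Add(147, Mul(-1, Add(2514, -355))) = Add(147, Mul(-1, 2159)) = Add(147, -2159) = -2012)
Mul(Mul(3, -1262), Pow(B, -1)) = Mul(Mul(3, -1262), Pow(-2012, -1)) = Mul(-3786, Rational(-1, 2012)) = Rational(1893, 1006)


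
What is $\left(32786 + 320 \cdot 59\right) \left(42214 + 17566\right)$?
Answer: $3088593480$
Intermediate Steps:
$\left(32786 + 320 \cdot 59\right) \left(42214 + 17566\right) = \left(32786 + 18880\right) 59780 = 51666 \cdot 59780 = 3088593480$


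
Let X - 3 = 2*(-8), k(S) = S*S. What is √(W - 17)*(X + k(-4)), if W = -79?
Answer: 12*I*√6 ≈ 29.394*I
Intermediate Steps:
k(S) = S²
X = -13 (X = 3 + 2*(-8) = 3 - 16 = -13)
√(W - 17)*(X + k(-4)) = √(-79 - 17)*(-13 + (-4)²) = √(-96)*(-13 + 16) = (4*I*√6)*3 = 12*I*√6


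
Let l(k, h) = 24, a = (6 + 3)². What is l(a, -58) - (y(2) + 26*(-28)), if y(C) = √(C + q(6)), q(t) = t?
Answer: 752 - 2*√2 ≈ 749.17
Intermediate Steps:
a = 81 (a = 9² = 81)
y(C) = √(6 + C) (y(C) = √(C + 6) = √(6 + C))
l(a, -58) - (y(2) + 26*(-28)) = 24 - (√(6 + 2) + 26*(-28)) = 24 - (√8 - 728) = 24 - (2*√2 - 728) = 24 - (-728 + 2*√2) = 24 + (728 - 2*√2) = 752 - 2*√2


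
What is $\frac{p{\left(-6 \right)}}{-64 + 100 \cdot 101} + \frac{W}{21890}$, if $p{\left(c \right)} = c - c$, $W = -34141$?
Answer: $- \frac{34141}{21890} \approx -1.5597$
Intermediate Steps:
$p{\left(c \right)} = 0$
$\frac{p{\left(-6 \right)}}{-64 + 100 \cdot 101} + \frac{W}{21890} = \frac{0}{-64 + 100 \cdot 101} - \frac{34141}{21890} = \frac{0}{-64 + 10100} - \frac{34141}{21890} = \frac{0}{10036} - \frac{34141}{21890} = 0 \cdot \frac{1}{10036} - \frac{34141}{21890} = 0 - \frac{34141}{21890} = - \frac{34141}{21890}$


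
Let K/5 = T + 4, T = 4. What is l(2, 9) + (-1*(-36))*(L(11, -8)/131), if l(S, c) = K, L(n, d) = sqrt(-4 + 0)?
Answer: 40 + 72*I/131 ≈ 40.0 + 0.54962*I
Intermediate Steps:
L(n, d) = 2*I (L(n, d) = sqrt(-4) = 2*I)
K = 40 (K = 5*(4 + 4) = 5*8 = 40)
l(S, c) = 40
l(2, 9) + (-1*(-36))*(L(11, -8)/131) = 40 + (-1*(-36))*((2*I)/131) = 40 + 36*((2*I)*(1/131)) = 40 + 36*(2*I/131) = 40 + 72*I/131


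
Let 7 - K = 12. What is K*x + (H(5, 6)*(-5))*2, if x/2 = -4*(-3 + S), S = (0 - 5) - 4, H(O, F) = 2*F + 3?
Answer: -630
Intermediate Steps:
H(O, F) = 3 + 2*F
S = -9 (S = -5 - 4 = -9)
K = -5 (K = 7 - 1*12 = 7 - 12 = -5)
x = 96 (x = 2*(-4*(-3 - 9)) = 2*(-4*(-12)) = 2*48 = 96)
K*x + (H(5, 6)*(-5))*2 = -5*96 + ((3 + 2*6)*(-5))*2 = -480 + ((3 + 12)*(-5))*2 = -480 + (15*(-5))*2 = -480 - 75*2 = -480 - 150 = -630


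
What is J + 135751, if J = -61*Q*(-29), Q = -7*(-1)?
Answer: 148134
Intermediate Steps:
Q = 7
J = 12383 (J = -61*7*(-29) = -427*(-29) = 12383)
J + 135751 = 12383 + 135751 = 148134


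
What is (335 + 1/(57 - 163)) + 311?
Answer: 68475/106 ≈ 645.99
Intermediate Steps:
(335 + 1/(57 - 163)) + 311 = (335 + 1/(-106)) + 311 = (335 - 1/106) + 311 = 35509/106 + 311 = 68475/106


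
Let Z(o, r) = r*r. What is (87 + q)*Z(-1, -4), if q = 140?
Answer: 3632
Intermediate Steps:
Z(o, r) = r**2
(87 + q)*Z(-1, -4) = (87 + 140)*(-4)**2 = 227*16 = 3632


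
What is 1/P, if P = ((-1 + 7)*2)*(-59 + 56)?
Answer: -1/36 ≈ -0.027778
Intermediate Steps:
P = -36 (P = (6*2)*(-3) = 12*(-3) = -36)
1/P = 1/(-36) = -1/36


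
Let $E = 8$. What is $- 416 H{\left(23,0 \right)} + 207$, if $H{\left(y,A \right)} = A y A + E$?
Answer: $-3121$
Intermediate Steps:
$H{\left(y,A \right)} = 8 + y A^{2}$ ($H{\left(y,A \right)} = A y A + 8 = y A^{2} + 8 = 8 + y A^{2}$)
$- 416 H{\left(23,0 \right)} + 207 = - 416 \left(8 + 23 \cdot 0^{2}\right) + 207 = - 416 \left(8 + 23 \cdot 0\right) + 207 = - 416 \left(8 + 0\right) + 207 = \left(-416\right) 8 + 207 = -3328 + 207 = -3121$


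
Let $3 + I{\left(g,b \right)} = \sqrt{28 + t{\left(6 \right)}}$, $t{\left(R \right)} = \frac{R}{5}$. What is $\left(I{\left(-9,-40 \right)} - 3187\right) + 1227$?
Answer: $-1963 + \frac{\sqrt{730}}{5} \approx -1957.6$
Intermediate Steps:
$t{\left(R \right)} = \frac{R}{5}$ ($t{\left(R \right)} = R \frac{1}{5} = \frac{R}{5}$)
$I{\left(g,b \right)} = -3 + \frac{\sqrt{730}}{5}$ ($I{\left(g,b \right)} = -3 + \sqrt{28 + \frac{1}{5} \cdot 6} = -3 + \sqrt{28 + \frac{6}{5}} = -3 + \sqrt{\frac{146}{5}} = -3 + \frac{\sqrt{730}}{5}$)
$\left(I{\left(-9,-40 \right)} - 3187\right) + 1227 = \left(\left(-3 + \frac{\sqrt{730}}{5}\right) - 3187\right) + 1227 = \left(-3190 + \frac{\sqrt{730}}{5}\right) + 1227 = -1963 + \frac{\sqrt{730}}{5}$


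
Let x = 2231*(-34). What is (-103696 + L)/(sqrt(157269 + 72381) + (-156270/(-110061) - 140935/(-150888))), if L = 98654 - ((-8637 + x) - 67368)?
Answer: -235333140639023823641784/156378578549018318052715 + 499882162295968594325568*sqrt(9186)/156378578549018318052715 ≈ 304.87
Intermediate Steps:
x = -75854
L = 250513 (L = 98654 - ((-8637 - 75854) - 67368) = 98654 - (-84491 - 67368) = 98654 - 1*(-151859) = 98654 + 151859 = 250513)
(-103696 + L)/(sqrt(157269 + 72381) + (-156270/(-110061) - 140935/(-150888))) = (-103696 + 250513)/(sqrt(157269 + 72381) + (-156270/(-110061) - 140935/(-150888))) = 146817/(sqrt(229650) + (-156270*(-1/110061) - 140935*(-1/150888))) = 146817/(5*sqrt(9186) + (52090/36687 + 140935/150888)) = 146817/(5*sqrt(9186) + 4343412755/1845209352) = 146817/(4343412755/1845209352 + 5*sqrt(9186))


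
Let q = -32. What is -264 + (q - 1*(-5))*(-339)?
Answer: 8889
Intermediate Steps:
-264 + (q - 1*(-5))*(-339) = -264 + (-32 - 1*(-5))*(-339) = -264 + (-32 + 5)*(-339) = -264 - 27*(-339) = -264 + 9153 = 8889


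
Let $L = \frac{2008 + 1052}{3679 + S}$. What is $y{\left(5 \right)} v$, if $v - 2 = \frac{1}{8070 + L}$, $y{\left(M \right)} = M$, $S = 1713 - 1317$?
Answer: $\frac{65780695}{6577662} \approx 10.001$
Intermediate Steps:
$S = 396$
$L = \frac{612}{815}$ ($L = \frac{2008 + 1052}{3679 + 396} = \frac{3060}{4075} = 3060 \cdot \frac{1}{4075} = \frac{612}{815} \approx 0.75092$)
$v = \frac{13156139}{6577662}$ ($v = 2 + \frac{1}{8070 + \frac{612}{815}} = 2 + \frac{1}{\frac{6577662}{815}} = 2 + \frac{815}{6577662} = \frac{13156139}{6577662} \approx 2.0001$)
$y{\left(5 \right)} v = 5 \cdot \frac{13156139}{6577662} = \frac{65780695}{6577662}$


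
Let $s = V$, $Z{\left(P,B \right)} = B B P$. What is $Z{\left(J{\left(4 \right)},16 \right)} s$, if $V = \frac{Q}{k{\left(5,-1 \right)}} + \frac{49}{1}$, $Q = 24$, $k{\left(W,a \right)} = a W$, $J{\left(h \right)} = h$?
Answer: $\frac{226304}{5} \approx 45261.0$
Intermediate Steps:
$k{\left(W,a \right)} = W a$
$Z{\left(P,B \right)} = P B^{2}$
$V = \frac{221}{5}$ ($V = \frac{24}{5 \left(-1\right)} + \frac{49}{1} = \frac{24}{-5} + 49 \cdot 1 = 24 \left(- \frac{1}{5}\right) + 49 = - \frac{24}{5} + 49 = \frac{221}{5} \approx 44.2$)
$s = \frac{221}{5} \approx 44.2$
$Z{\left(J{\left(4 \right)},16 \right)} s = 4 \cdot 16^{2} \cdot \frac{221}{5} = 4 \cdot 256 \cdot \frac{221}{5} = 1024 \cdot \frac{221}{5} = \frac{226304}{5}$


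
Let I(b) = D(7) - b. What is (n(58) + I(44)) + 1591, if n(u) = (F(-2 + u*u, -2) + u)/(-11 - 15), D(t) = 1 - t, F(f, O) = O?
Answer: 20005/13 ≈ 1538.8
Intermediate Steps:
I(b) = -6 - b (I(b) = (1 - 1*7) - b = (1 - 7) - b = -6 - b)
n(u) = 1/13 - u/26 (n(u) = (-2 + u)/(-11 - 15) = (-2 + u)/(-26) = (-2 + u)*(-1/26) = 1/13 - u/26)
(n(58) + I(44)) + 1591 = ((1/13 - 1/26*58) + (-6 - 1*44)) + 1591 = ((1/13 - 29/13) + (-6 - 44)) + 1591 = (-28/13 - 50) + 1591 = -678/13 + 1591 = 20005/13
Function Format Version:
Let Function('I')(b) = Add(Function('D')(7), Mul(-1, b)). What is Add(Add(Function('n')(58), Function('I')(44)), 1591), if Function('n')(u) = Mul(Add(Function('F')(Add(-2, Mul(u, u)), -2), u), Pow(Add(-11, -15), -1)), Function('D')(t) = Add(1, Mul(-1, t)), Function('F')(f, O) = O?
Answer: Rational(20005, 13) ≈ 1538.8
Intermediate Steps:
Function('I')(b) = Add(-6, Mul(-1, b)) (Function('I')(b) = Add(Add(1, Mul(-1, 7)), Mul(-1, b)) = Add(Add(1, -7), Mul(-1, b)) = Add(-6, Mul(-1, b)))
Function('n')(u) = Add(Rational(1, 13), Mul(Rational(-1, 26), u)) (Function('n')(u) = Mul(Add(-2, u), Pow(Add(-11, -15), -1)) = Mul(Add(-2, u), Pow(-26, -1)) = Mul(Add(-2, u), Rational(-1, 26)) = Add(Rational(1, 13), Mul(Rational(-1, 26), u)))
Add(Add(Function('n')(58), Function('I')(44)), 1591) = Add(Add(Add(Rational(1, 13), Mul(Rational(-1, 26), 58)), Add(-6, Mul(-1, 44))), 1591) = Add(Add(Add(Rational(1, 13), Rational(-29, 13)), Add(-6, -44)), 1591) = Add(Add(Rational(-28, 13), -50), 1591) = Add(Rational(-678, 13), 1591) = Rational(20005, 13)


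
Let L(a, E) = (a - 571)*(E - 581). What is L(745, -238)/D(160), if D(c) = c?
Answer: -71253/80 ≈ -890.66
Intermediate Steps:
L(a, E) = (-581 + E)*(-571 + a) (L(a, E) = (-571 + a)*(-581 + E) = (-581 + E)*(-571 + a))
L(745, -238)/D(160) = (331751 - 581*745 - 571*(-238) - 238*745)/160 = (331751 - 432845 + 135898 - 177310)*(1/160) = -142506*1/160 = -71253/80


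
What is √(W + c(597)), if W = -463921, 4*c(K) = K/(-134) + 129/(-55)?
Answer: I*√100795371651370/14740 ≈ 681.12*I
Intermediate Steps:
c(K) = -129/220 - K/536 (c(K) = (K/(-134) + 129/(-55))/4 = (K*(-1/134) + 129*(-1/55))/4 = (-K/134 - 129/55)/4 = (-129/55 - K/134)/4 = -129/220 - K/536)
√(W + c(597)) = √(-463921 + (-129/220 - 1/536*597)) = √(-463921 + (-129/220 - 597/536)) = √(-463921 - 50121/29480) = √(-13676441201/29480) = I*√100795371651370/14740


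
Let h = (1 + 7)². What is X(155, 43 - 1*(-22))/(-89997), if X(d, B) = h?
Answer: -64/89997 ≈ -0.00071113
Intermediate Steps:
h = 64 (h = 8² = 64)
X(d, B) = 64
X(155, 43 - 1*(-22))/(-89997) = 64/(-89997) = 64*(-1/89997) = -64/89997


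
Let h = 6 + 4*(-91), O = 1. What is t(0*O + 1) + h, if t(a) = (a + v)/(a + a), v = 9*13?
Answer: -299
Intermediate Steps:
v = 117
t(a) = (117 + a)/(2*a) (t(a) = (a + 117)/(a + a) = (117 + a)/((2*a)) = (117 + a)*(1/(2*a)) = (117 + a)/(2*a))
h = -358 (h = 6 - 364 = -358)
t(0*O + 1) + h = (117 + (0*1 + 1))/(2*(0*1 + 1)) - 358 = (117 + (0 + 1))/(2*(0 + 1)) - 358 = (½)*(117 + 1)/1 - 358 = (½)*1*118 - 358 = 59 - 358 = -299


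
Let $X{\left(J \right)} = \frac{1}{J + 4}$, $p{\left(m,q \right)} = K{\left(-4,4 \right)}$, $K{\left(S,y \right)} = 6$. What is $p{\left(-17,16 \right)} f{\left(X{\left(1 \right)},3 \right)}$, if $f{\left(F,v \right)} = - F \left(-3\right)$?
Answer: $\frac{18}{5} \approx 3.6$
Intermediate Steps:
$p{\left(m,q \right)} = 6$
$X{\left(J \right)} = \frac{1}{4 + J}$
$f{\left(F,v \right)} = 3 F$ ($f{\left(F,v \right)} = - \left(-3\right) F = 3 F$)
$p{\left(-17,16 \right)} f{\left(X{\left(1 \right)},3 \right)} = 6 \frac{3}{4 + 1} = 6 \cdot \frac{3}{5} = \frac{18}{5}$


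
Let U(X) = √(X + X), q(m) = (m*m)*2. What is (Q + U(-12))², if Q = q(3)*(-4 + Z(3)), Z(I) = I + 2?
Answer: 300 + 72*I*√6 ≈ 300.0 + 176.36*I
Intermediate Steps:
Z(I) = 2 + I
q(m) = 2*m² (q(m) = m²*2 = 2*m²)
Q = 18 (Q = (2*3²)*(-4 + (2 + 3)) = (2*9)*(-4 + 5) = 18*1 = 18)
U(X) = √2*√X (U(X) = √(2*X) = √2*√X)
(Q + U(-12))² = (18 + √2*√(-12))² = (18 + √2*(2*I*√3))² = (18 + 2*I*√6)²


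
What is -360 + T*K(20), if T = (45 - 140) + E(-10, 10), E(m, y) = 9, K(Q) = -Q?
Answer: 1360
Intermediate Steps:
T = -86 (T = (45 - 140) + 9 = -95 + 9 = -86)
-360 + T*K(20) = -360 - (-86)*20 = -360 - 86*(-20) = -360 + 1720 = 1360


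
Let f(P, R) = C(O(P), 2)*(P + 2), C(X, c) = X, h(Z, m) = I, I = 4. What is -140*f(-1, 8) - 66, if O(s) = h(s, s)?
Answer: -626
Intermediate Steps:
h(Z, m) = 4
O(s) = 4
f(P, R) = 8 + 4*P (f(P, R) = 4*(P + 2) = 4*(2 + P) = 8 + 4*P)
-140*f(-1, 8) - 66 = -140*(8 + 4*(-1)) - 66 = -140*(8 - 4) - 66 = -140*4 - 66 = -560 - 66 = -626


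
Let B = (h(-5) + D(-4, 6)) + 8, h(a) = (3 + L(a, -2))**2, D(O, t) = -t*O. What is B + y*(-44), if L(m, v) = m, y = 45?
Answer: -1944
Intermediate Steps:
D(O, t) = -O*t
h(a) = (3 + a)**2
B = 36 (B = ((3 - 5)**2 - 1*(-4)*6) + 8 = ((-2)**2 + 24) + 8 = (4 + 24) + 8 = 28 + 8 = 36)
B + y*(-44) = 36 + 45*(-44) = 36 - 1980 = -1944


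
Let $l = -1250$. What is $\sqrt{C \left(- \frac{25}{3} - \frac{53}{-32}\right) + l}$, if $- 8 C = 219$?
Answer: $\frac{i \sqrt{273207}}{16} \approx 32.668 i$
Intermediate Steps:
$C = - \frac{219}{8}$ ($C = \left(- \frac{1}{8}\right) 219 = - \frac{219}{8} \approx -27.375$)
$\sqrt{C \left(- \frac{25}{3} - \frac{53}{-32}\right) + l} = \sqrt{- \frac{219 \left(- \frac{25}{3} - \frac{53}{-32}\right)}{8} - 1250} = \sqrt{- \frac{219 \left(\left(-25\right) \frac{1}{3} - - \frac{53}{32}\right)}{8} - 1250} = \sqrt{- \frac{219 \left(- \frac{25}{3} + \frac{53}{32}\right)}{8} - 1250} = \sqrt{\left(- \frac{219}{8}\right) \left(- \frac{641}{96}\right) - 1250} = \sqrt{\frac{46793}{256} - 1250} = \sqrt{- \frac{273207}{256}} = \frac{i \sqrt{273207}}{16}$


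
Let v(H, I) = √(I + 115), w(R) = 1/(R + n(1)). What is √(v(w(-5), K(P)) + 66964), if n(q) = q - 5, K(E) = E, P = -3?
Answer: 2*√(16741 + √7) ≈ 258.79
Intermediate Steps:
n(q) = -5 + q
w(R) = 1/(-4 + R) (w(R) = 1/(R + (-5 + 1)) = 1/(R - 4) = 1/(-4 + R))
v(H, I) = √(115 + I)
√(v(w(-5), K(P)) + 66964) = √(√(115 - 3) + 66964) = √(√112 + 66964) = √(4*√7 + 66964) = √(66964 + 4*√7)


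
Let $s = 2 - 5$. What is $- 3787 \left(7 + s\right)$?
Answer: $-15148$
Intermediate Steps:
$s = -3$
$- 3787 \left(7 + s\right) = - 3787 \left(7 - 3\right) = \left(-3787\right) 4 = -15148$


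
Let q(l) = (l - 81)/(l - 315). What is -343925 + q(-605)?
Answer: -158205157/460 ≈ -3.4392e+5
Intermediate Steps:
q(l) = (-81 + l)/(-315 + l)
-343925 + q(-605) = -343925 + (-81 - 605)/(-315 - 605) = -343925 - 686/(-920) = -343925 - 1/920*(-686) = -343925 + 343/460 = -158205157/460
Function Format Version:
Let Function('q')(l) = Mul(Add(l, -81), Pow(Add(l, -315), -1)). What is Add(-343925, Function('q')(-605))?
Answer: Rational(-158205157, 460) ≈ -3.4392e+5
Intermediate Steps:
Function('q')(l) = Mul(Pow(Add(-315, l), -1), Add(-81, l)) (Function('q')(l) = Mul(Add(-81, l), Pow(Add(-315, l), -1)) = Mul(Pow(Add(-315, l), -1), Add(-81, l)))
Add(-343925, Function('q')(-605)) = Add(-343925, Mul(Pow(Add(-315, -605), -1), Add(-81, -605))) = Add(-343925, Mul(Pow(-920, -1), -686)) = Add(-343925, Mul(Rational(-1, 920), -686)) = Add(-343925, Rational(343, 460)) = Rational(-158205157, 460)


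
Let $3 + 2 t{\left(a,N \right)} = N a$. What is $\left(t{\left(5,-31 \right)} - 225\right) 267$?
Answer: $-81168$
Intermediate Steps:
$t{\left(a,N \right)} = - \frac{3}{2} + \frac{N a}{2}$
$\left(t{\left(5,-31 \right)} - 225\right) 267 = \left(\left(- \frac{3}{2} + \frac{1}{2} \left(-31\right) 5\right) - 225\right) 267 = \left(\left(- \frac{3}{2} - \frac{155}{2}\right) - 225\right) 267 = \left(-79 - 225\right) 267 = \left(-304\right) 267 = -81168$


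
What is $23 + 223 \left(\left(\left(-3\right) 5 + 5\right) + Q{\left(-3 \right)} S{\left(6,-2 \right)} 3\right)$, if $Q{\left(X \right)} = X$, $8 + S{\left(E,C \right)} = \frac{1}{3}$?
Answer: $13180$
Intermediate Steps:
$S{\left(E,C \right)} = - \frac{23}{3}$ ($S{\left(E,C \right)} = -8 + \frac{1}{3} = - \frac{23}{3}$)
$23 + 223 \left(\left(\left(-3\right) 5 + 5\right) + Q{\left(-3 \right)} S{\left(6,-2 \right)} 3\right) = 23 + 223 \left(\left(\left(-3\right) 5 + 5\right) + \left(-3\right) \left(- \frac{23}{3}\right) 3\right) = 23 + 223 \left(\left(-15 + 5\right) + 23 \cdot 3\right) = 23 + 223 \left(-10 + 69\right) = 23 + 223 \cdot 59 = 23 + 13157 = 13180$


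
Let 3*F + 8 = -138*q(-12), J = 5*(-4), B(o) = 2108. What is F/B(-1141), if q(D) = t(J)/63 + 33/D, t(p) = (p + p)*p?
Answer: -57997/265608 ≈ -0.21836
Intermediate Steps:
J = -20
t(p) = 2*p² (t(p) = (2*p)*p = 2*p²)
q(D) = 800/63 + 33/D (q(D) = (2*(-20)²)/63 + 33/D = (2*400)*(1/63) + 33/D = 800*(1/63) + 33/D = 800/63 + 33/D)
F = -57997/126 (F = -8/3 + (-138*(800/63 + 33/(-12)))/3 = -8/3 + (-138*(800/63 + 33*(-1/12)))/3 = -8/3 + (-138*(800/63 - 11/4))/3 = -8/3 + (-138*2507/252)/3 = -8/3 + (⅓)*(-57661/42) = -8/3 - 57661/126 = -57997/126 ≈ -460.29)
F/B(-1141) = -57997/126/2108 = -57997/126*1/2108 = -57997/265608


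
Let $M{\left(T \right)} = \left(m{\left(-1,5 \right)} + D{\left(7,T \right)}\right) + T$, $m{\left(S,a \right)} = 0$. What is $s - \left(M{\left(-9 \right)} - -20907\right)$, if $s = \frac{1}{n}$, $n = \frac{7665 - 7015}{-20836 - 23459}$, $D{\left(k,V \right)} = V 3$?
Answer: $- \frac{2722089}{130} \approx -20939.0$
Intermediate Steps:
$D{\left(k,V \right)} = 3 V$
$n = - \frac{130}{8859}$ ($n = \frac{650}{-44295} = 650 \left(- \frac{1}{44295}\right) = - \frac{130}{8859} \approx -0.014674$)
$M{\left(T \right)} = 4 T$ ($M{\left(T \right)} = \left(0 + 3 T\right) + T = 3 T + T = 4 T$)
$s = - \frac{8859}{130}$ ($s = \frac{1}{- \frac{130}{8859}} = - \frac{8859}{130} \approx -68.146$)
$s - \left(M{\left(-9 \right)} - -20907\right) = - \frac{8859}{130} - \left(4 \left(-9\right) - -20907\right) = - \frac{8859}{130} - \left(-36 + 20907\right) = - \frac{8859}{130} - 20871 = - \frac{2722089}{130}$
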